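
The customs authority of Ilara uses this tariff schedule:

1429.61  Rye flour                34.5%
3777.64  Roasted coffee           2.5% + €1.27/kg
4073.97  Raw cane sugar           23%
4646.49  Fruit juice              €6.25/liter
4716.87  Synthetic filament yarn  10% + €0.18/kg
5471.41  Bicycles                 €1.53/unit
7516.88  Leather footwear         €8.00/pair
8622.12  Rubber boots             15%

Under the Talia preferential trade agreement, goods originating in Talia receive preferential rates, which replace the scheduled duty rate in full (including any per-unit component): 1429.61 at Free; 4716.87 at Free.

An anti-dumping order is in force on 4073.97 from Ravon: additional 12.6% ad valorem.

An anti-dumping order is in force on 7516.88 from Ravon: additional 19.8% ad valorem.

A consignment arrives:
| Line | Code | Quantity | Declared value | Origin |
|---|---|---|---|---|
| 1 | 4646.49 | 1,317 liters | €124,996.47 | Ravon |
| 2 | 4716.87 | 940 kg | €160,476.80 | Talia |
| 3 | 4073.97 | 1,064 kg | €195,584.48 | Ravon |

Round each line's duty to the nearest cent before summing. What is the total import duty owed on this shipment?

Line 1 (4646.49, Ravon, 1,317 liters, €124,996.47):
Base rate for 4646.49 is €6.25/liter.
Duty = 1,317 × €6.25 = €8,231.25.
Line 2 (4716.87, Talia, 940 kg, €160,476.80):
Base rate for 4716.87 is 10% + €0.18/kg.
Origin Talia qualifies under the Ilara–Talia agreement and 4716.87 is covered: preferential rate Free applies instead.
Duty = €160,476.80 × 0% = €0.00.
Line 3 (4073.97, Ravon, 1,064 kg, €195,584.48):
Base rate for 4073.97 is 23%.
Additional duty on 4073.97 from Ravon: +12.6%. Applied ad valorem rate: 23% + 12.6% = 35.6%.
Duty = €195,584.48 × 35.6% = €69,628.07.
Total = €8,231.25 + €0.00 + €69,628.07 = €77,859.32.

€77,859.32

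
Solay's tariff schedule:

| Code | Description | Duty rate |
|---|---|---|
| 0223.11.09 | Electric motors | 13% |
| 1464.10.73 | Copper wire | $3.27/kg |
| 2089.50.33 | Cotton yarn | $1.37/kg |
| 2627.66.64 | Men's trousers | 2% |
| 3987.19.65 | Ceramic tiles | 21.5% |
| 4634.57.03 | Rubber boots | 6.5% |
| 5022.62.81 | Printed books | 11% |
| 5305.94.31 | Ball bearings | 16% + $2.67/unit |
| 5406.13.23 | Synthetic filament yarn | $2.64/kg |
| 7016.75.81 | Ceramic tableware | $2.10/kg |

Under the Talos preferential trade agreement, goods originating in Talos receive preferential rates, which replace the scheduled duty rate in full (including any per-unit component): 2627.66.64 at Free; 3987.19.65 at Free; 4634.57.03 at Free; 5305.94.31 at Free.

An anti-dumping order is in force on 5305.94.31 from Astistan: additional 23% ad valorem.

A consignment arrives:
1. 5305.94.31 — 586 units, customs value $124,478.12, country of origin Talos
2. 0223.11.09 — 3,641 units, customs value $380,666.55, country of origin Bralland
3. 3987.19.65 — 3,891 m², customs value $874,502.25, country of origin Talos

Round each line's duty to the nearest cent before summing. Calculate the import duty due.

$49,486.65

Line 1 (5305.94.31, Talos, 586 units, $124,478.12):
Base rate for 5305.94.31 is 16% + $2.67/unit.
Origin Talos qualifies under the Solay–Talos agreement and 5305.94.31 is covered: preferential rate Free applies instead.
The additional-duty order on 5305.94.31 targets Astistan, not Talos; it does not apply.
Duty = $124,478.12 × 0% = $0.00.
Line 2 (0223.11.09, Bralland, 3,641 units, $380,666.55):
Base rate for 0223.11.09 is 13%.
Duty = $380,666.55 × 13% = $49,486.65.
Line 3 (3987.19.65, Talos, 3,891 m², $874,502.25):
Base rate for 3987.19.65 is 21.5%.
Origin Talos qualifies under the Solay–Talos agreement and 3987.19.65 is covered: preferential rate Free applies instead.
Duty = $874,502.25 × 0% = $0.00.
Total = $0.00 + $49,486.65 + $0.00 = $49,486.65.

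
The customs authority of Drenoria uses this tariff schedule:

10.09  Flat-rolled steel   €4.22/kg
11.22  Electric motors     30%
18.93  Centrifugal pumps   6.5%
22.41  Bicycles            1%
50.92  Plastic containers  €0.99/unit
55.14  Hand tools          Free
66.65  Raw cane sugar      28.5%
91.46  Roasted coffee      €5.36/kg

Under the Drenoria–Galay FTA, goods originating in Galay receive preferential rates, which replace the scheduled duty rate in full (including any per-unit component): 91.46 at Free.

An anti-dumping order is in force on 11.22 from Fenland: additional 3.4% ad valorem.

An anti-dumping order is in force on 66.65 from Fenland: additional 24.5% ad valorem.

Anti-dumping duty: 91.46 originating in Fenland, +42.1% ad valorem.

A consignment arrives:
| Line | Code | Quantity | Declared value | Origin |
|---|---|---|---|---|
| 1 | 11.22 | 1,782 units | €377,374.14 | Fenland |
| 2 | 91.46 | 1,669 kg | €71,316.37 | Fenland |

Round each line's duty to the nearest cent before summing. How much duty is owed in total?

€165,012.99

Line 1 (11.22, Fenland, 1,782 units, €377,374.14):
Base rate for 11.22 is 30%.
Additional duty on 11.22 from Fenland: +3.4%. Applied ad valorem rate: 30% + 3.4% = 33.4%.
Duty = €377,374.14 × 33.4% = €126,042.96.
Line 2 (91.46, Fenland, 1,669 kg, €71,316.37):
Base rate for 91.46 is €5.36/kg.
91.46 has an FTA preferential rate, but origin Fenland is not Galay; base rate stands.
Additional duty on 91.46 from Fenland: +42.1% ad valorem. Applied ad valorem rate = 42.1%.
Duty = €71,316.37 × 42.1% + 1,669 × €5.36 = €38,970.03.
Total = €126,042.96 + €38,970.03 = €165,012.99.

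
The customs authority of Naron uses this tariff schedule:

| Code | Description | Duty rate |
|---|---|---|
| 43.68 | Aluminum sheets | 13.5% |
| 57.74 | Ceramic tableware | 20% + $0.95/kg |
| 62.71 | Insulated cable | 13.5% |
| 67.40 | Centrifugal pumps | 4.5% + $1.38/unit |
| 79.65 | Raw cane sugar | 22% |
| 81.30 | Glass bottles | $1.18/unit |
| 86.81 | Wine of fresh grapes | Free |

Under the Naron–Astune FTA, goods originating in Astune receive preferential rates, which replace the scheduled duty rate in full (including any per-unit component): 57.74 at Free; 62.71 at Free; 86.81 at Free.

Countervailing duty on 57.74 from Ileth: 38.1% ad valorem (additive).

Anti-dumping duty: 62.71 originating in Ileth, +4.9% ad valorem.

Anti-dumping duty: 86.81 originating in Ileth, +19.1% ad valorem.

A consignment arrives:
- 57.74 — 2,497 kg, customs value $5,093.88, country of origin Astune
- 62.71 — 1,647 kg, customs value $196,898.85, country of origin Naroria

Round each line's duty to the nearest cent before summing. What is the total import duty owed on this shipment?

$26,581.34

Line 1 (57.74, Astune, 2,497 kg, $5,093.88):
Base rate for 57.74 is 20% + $0.95/kg.
Origin Astune qualifies under the Naron–Astune agreement and 57.74 is covered: preferential rate Free applies instead.
The additional-duty order on 57.74 targets Ileth, not Astune; it does not apply.
Duty = $5,093.88 × 0% = $0.00.
Line 2 (62.71, Naroria, 1,647 kg, $196,898.85):
Base rate for 62.71 is 13.5%.
62.71 has an FTA preferential rate, but origin Naroria is not Astune; base rate stands.
The additional-duty order on 62.71 targets Ileth, not Naroria; it does not apply.
Duty = $196,898.85 × 13.5% = $26,581.34.
Total = $0.00 + $26,581.34 = $26,581.34.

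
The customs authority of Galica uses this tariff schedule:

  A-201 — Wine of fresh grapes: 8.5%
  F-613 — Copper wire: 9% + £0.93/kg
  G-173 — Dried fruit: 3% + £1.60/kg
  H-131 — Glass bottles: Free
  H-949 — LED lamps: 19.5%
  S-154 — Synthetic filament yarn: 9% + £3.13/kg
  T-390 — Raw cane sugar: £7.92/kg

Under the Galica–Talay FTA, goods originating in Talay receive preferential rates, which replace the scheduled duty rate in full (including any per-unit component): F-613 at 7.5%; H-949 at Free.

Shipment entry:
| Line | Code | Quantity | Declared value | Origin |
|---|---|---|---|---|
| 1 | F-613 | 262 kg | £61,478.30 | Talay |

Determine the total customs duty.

Line 1 (F-613, Talay, 262 kg, £61,478.30):
Base rate for F-613 is 9% + £0.93/kg.
Origin Talay qualifies under the Galica–Talay agreement and F-613 is covered: preferential rate 7.5% applies instead.
Duty = £61,478.30 × 7.5% = £4,610.87.

£4,610.87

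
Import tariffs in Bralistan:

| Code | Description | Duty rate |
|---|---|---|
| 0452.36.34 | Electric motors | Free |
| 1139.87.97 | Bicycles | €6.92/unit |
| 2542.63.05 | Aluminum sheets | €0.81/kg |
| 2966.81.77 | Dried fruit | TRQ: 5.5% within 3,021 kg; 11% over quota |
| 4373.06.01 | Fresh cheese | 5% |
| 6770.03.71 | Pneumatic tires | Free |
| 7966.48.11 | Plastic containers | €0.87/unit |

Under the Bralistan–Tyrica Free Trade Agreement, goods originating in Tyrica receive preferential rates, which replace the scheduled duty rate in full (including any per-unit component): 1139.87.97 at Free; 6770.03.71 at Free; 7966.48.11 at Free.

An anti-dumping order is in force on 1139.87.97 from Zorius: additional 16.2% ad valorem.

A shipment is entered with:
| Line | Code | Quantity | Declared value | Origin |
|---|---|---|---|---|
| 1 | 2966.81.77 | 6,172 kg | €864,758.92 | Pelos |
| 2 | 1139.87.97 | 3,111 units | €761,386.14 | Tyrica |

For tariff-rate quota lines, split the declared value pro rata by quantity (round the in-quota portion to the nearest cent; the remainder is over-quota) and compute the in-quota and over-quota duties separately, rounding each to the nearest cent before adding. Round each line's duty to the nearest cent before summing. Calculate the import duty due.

Line 1 (2966.81.77, Pelos, 6,172 kg, €864,758.92):
Code 2966.81.77 is under a tariff-rate quota (threshold 3,021 kg). In-quota: 3,021 kg at 5.5%; over-quota: 3,151 kg at 11%.
Pro-rata value split: in-quota = €864,758.92 × 3,021/6,172 = €423,272.31; over-quota = €864,758.92 − €423,272.31 = €441,486.61.
In-quota duty = €423,272.31 × 5.5% = €23,279.98. Over-quota duty = €441,486.61 × 11% = €48,563.53.
Line duty = €23,279.98 + €48,563.53 = €71,843.51.
Line 2 (1139.87.97, Tyrica, 3,111 units, €761,386.14):
Base rate for 1139.87.97 is €6.92/unit.
Origin Tyrica qualifies under the Bralistan–Tyrica agreement and 1139.87.97 is covered: preferential rate Free applies instead.
The additional-duty order on 1139.87.97 targets Zorius, not Tyrica; it does not apply.
Duty = €761,386.14 × 0% = €0.00.
Total = €71,843.51 + €0.00 = €71,843.51.

€71,843.51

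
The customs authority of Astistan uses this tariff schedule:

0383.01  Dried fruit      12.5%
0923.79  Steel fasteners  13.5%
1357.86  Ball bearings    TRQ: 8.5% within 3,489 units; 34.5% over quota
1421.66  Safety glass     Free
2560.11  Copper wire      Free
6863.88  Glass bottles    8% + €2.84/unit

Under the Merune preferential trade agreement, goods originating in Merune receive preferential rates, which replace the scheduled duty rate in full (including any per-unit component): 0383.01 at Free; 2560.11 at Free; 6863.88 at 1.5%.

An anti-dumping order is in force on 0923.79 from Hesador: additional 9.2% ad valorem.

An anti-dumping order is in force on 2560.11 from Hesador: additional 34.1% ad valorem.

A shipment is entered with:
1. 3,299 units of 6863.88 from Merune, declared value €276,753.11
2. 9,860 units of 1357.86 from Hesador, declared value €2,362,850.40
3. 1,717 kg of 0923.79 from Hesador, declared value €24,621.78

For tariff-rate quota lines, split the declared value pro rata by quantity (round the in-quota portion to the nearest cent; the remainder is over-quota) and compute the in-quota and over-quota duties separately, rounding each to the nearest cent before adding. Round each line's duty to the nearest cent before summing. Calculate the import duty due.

Line 1 (6863.88, Merune, 3,299 units, €276,753.11):
Base rate for 6863.88 is 8% + €2.84/unit.
Origin Merune qualifies under the Astistan–Merune agreement and 6863.88 is covered: preferential rate 1.5% applies instead.
Duty = €276,753.11 × 1.5% = €4,151.30.
Line 2 (1357.86, Hesador, 9,860 units, €2,362,850.40):
Code 1357.86 is under a tariff-rate quota (threshold 3,489 units). In-quota: 3,489 units at 8.5%; over-quota: 6,371 units at 34.5%.
Pro-rata value split: in-quota = €2,362,850.40 × 3,489/9,860 = €836,103.96; over-quota = €2,362,850.40 − €836,103.96 = €1,526,746.44.
In-quota duty = €836,103.96 × 8.5% = €71,068.84. Over-quota duty = €1,526,746.44 × 34.5% = €526,727.52.
Line duty = €71,068.84 + €526,727.52 = €597,796.36.
Line 3 (0923.79, Hesador, 1,717 kg, €24,621.78):
Base rate for 0923.79 is 13.5%.
Additional duty on 0923.79 from Hesador: +9.2%. Applied ad valorem rate: 13.5% + 9.2% = 22.7%.
Duty = €24,621.78 × 22.7% = €5,589.14.
Total = €4,151.30 + €597,796.36 + €5,589.14 = €607,536.80.

€607,536.80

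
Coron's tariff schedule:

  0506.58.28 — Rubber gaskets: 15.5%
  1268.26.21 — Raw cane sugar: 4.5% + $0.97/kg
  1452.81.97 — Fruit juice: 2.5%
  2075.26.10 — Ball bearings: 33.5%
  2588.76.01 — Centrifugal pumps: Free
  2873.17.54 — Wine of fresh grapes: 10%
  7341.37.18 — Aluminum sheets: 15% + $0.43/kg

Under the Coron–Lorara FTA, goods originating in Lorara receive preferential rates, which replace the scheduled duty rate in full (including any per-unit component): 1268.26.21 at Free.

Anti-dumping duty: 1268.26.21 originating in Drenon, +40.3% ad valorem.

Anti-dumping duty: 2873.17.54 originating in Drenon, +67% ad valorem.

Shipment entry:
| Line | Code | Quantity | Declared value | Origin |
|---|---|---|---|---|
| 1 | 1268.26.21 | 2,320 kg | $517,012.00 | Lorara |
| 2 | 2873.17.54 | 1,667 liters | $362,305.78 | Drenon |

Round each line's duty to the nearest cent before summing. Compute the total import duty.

$278,975.45

Line 1 (1268.26.21, Lorara, 2,320 kg, $517,012.00):
Base rate for 1268.26.21 is 4.5% + $0.97/kg.
Origin Lorara qualifies under the Coron–Lorara agreement and 1268.26.21 is covered: preferential rate Free applies instead.
The additional-duty order on 1268.26.21 targets Drenon, not Lorara; it does not apply.
Duty = $517,012.00 × 0% = $0.00.
Line 2 (2873.17.54, Drenon, 1,667 liters, $362,305.78):
Base rate for 2873.17.54 is 10%.
Additional duty on 2873.17.54 from Drenon: +67%. Applied ad valorem rate: 10% + 67% = 77%.
Duty = $362,305.78 × 77% = $278,975.45.
Total = $0.00 + $278,975.45 = $278,975.45.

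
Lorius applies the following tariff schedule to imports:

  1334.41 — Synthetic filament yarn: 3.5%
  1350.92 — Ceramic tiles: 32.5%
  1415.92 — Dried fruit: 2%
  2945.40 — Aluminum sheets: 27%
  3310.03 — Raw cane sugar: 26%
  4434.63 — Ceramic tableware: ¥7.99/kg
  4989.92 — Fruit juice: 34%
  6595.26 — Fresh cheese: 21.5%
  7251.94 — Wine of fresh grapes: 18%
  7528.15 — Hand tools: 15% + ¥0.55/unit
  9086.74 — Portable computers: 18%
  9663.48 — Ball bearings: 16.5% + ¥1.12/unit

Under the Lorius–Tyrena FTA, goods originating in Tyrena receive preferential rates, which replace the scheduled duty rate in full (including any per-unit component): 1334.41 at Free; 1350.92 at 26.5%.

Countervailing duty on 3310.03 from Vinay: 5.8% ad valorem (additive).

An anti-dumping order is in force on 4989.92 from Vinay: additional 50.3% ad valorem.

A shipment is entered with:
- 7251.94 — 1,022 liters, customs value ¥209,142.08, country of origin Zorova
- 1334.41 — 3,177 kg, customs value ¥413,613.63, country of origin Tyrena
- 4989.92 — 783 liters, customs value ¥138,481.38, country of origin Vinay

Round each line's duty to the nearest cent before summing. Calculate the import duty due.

¥154,385.37

Line 1 (7251.94, Zorova, 1,022 liters, ¥209,142.08):
Base rate for 7251.94 is 18%.
Duty = ¥209,142.08 × 18% = ¥37,645.57.
Line 2 (1334.41, Tyrena, 3,177 kg, ¥413,613.63):
Base rate for 1334.41 is 3.5%.
Origin Tyrena qualifies under the Lorius–Tyrena agreement and 1334.41 is covered: preferential rate Free applies instead.
Duty = ¥413,613.63 × 0% = ¥0.00.
Line 3 (4989.92, Vinay, 783 liters, ¥138,481.38):
Base rate for 4989.92 is 34%.
Additional duty on 4989.92 from Vinay: +50.3%. Applied ad valorem rate: 34% + 50.3% = 84.3%.
Duty = ¥138,481.38 × 84.3% = ¥116,739.80.
Total = ¥37,645.57 + ¥0.00 + ¥116,739.80 = ¥154,385.37.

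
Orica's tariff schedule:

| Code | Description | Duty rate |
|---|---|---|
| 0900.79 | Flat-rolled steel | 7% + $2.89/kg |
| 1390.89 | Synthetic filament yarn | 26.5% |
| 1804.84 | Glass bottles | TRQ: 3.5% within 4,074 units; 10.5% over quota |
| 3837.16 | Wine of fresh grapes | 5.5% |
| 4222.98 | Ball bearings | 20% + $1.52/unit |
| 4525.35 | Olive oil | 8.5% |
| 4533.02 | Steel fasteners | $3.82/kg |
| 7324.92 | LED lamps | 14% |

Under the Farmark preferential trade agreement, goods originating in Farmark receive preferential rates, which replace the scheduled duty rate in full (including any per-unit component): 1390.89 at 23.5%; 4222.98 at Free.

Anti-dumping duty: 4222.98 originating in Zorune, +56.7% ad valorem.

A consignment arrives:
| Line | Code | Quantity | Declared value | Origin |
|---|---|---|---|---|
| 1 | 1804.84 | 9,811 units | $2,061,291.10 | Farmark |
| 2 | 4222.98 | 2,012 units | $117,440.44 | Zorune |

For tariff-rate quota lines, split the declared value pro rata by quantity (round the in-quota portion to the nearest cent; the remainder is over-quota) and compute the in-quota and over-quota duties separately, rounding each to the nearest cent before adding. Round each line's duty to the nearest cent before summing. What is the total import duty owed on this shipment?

$249,654.31

Line 1 (1804.84, Farmark, 9,811 units, $2,061,291.10):
Code 1804.84 is under a tariff-rate quota (threshold 4,074 units). In-quota: 4,074 units at 3.5%; over-quota: 5,737 units at 10.5%.
Pro-rata value split: in-quota = $2,061,291.10 × 4,074/9,811 = $855,947.40; over-quota = $2,061,291.10 − $855,947.40 = $1,205,343.70.
In-quota duty = $855,947.40 × 3.5% = $29,958.16. Over-quota duty = $1,205,343.70 × 10.5% = $126,561.09.
Line duty = $29,958.16 + $126,561.09 = $156,519.25.
Line 2 (4222.98, Zorune, 2,012 units, $117,440.44):
Base rate for 4222.98 is 20% + $1.52/unit.
4222.98 has an FTA preferential rate, but origin Zorune is not Farmark; base rate stands.
Additional duty on 4222.98 from Zorune: +56.7%. Applied ad valorem rate: 20% + 56.7% = 76.7%.
Duty = $117,440.44 × 76.7% + 2,012 × $1.52 = $93,135.06.
Total = $156,519.25 + $93,135.06 = $249,654.31.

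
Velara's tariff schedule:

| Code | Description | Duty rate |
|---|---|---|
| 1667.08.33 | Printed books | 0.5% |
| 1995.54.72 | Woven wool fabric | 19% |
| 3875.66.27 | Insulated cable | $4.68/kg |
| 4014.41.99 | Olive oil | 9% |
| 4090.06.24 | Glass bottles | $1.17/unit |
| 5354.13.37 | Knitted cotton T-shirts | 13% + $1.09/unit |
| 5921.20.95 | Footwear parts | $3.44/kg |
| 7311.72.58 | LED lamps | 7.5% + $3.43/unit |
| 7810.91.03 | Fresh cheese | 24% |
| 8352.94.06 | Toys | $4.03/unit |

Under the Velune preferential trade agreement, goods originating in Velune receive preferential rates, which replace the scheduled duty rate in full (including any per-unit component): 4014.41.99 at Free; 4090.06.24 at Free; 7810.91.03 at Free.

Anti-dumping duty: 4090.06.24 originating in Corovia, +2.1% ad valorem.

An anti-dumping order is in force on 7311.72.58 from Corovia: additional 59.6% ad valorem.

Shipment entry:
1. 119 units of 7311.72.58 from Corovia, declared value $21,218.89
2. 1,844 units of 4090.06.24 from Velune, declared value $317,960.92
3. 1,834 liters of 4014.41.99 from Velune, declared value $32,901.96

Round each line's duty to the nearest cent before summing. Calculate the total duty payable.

$14,646.05

Line 1 (7311.72.58, Corovia, 119 units, $21,218.89):
Base rate for 7311.72.58 is 7.5% + $3.43/unit.
Additional duty on 7311.72.58 from Corovia: +59.6%. Applied ad valorem rate: 7.5% + 59.6% = 67.1%.
Duty = $21,218.89 × 67.1% + 119 × $3.43 = $14,646.05.
Line 2 (4090.06.24, Velune, 1,844 units, $317,960.92):
Base rate for 4090.06.24 is $1.17/unit.
Origin Velune qualifies under the Velara–Velune agreement and 4090.06.24 is covered: preferential rate Free applies instead.
The additional-duty order on 4090.06.24 targets Corovia, not Velune; it does not apply.
Duty = $317,960.92 × 0% = $0.00.
Line 3 (4014.41.99, Velune, 1,834 liters, $32,901.96):
Base rate for 4014.41.99 is 9%.
Origin Velune qualifies under the Velara–Velune agreement and 4014.41.99 is covered: preferential rate Free applies instead.
Duty = $32,901.96 × 0% = $0.00.
Total = $14,646.05 + $0.00 + $0.00 = $14,646.05.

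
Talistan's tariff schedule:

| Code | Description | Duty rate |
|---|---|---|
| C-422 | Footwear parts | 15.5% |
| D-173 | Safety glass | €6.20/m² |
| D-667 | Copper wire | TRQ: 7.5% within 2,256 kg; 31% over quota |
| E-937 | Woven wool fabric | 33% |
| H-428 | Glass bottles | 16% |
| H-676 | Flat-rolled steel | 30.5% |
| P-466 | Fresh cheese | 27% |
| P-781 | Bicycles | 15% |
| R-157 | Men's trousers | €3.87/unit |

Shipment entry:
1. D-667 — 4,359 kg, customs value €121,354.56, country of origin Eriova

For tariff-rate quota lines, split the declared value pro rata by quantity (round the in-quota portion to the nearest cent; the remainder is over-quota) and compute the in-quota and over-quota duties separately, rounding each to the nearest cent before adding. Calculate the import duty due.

€22,860.26

Line 1 (D-667, Eriova, 4,359 kg, €121,354.56):
Code D-667 is under a tariff-rate quota (threshold 2,256 kg). In-quota: 2,256 kg at 7.5%; over-quota: 2,103 kg at 31%.
Pro-rata value split: in-quota = €121,354.56 × 2,256/4,359 = €62,807.04; over-quota = €121,354.56 − €62,807.04 = €58,547.52.
In-quota duty = €62,807.04 × 7.5% = €4,710.53. Over-quota duty = €58,547.52 × 31% = €18,149.73.
Line duty = €4,710.53 + €18,149.73 = €22,860.26.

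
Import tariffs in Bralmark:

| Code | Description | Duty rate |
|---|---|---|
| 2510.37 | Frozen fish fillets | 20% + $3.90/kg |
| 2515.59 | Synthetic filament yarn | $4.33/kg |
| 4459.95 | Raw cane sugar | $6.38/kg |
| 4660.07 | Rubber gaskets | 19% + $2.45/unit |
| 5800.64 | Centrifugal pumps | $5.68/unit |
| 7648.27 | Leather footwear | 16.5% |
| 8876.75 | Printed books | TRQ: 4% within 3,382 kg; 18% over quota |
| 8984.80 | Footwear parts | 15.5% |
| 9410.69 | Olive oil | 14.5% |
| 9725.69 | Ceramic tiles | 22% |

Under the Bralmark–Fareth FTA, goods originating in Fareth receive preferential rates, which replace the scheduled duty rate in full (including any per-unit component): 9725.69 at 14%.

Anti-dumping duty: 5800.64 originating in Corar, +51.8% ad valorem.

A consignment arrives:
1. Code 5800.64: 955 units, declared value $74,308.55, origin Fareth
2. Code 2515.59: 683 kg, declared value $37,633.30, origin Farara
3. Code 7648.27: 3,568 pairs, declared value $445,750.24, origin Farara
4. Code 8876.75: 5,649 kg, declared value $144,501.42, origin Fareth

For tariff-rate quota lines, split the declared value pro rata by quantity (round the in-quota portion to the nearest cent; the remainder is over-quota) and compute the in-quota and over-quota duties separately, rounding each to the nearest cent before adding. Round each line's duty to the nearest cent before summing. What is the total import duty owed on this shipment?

Line 1 (5800.64, Fareth, 955 units, $74,308.55):
Base rate for 5800.64 is $5.68/unit.
Origin Fareth is the FTA partner but 5800.64 is not on the preference list; base rate stands.
The additional-duty order on 5800.64 targets Corar, not Fareth; it does not apply.
Duty = 955 × $5.68 = $5,424.40.
Line 2 (2515.59, Farara, 683 kg, $37,633.30):
Base rate for 2515.59 is $4.33/kg.
Duty = 683 × $4.33 = $2,957.39.
Line 3 (7648.27, Farara, 3,568 pairs, $445,750.24):
Base rate for 7648.27 is 16.5%.
Duty = $445,750.24 × 16.5% = $73,548.79.
Line 4 (8876.75, Fareth, 5,649 kg, $144,501.42):
Code 8876.75 is under a tariff-rate quota (threshold 3,382 kg). In-quota: 3,382 kg at 4%; over-quota: 2,267 kg at 18%.
Pro-rata value split: in-quota = $144,501.42 × 3,382/5,649 = $86,511.56; over-quota = $144,501.42 − $86,511.56 = $57,989.86.
In-quota duty = $86,511.56 × 4% = $3,460.46. Over-quota duty = $57,989.86 × 18% = $10,438.17.
Line duty = $3,460.46 + $10,438.17 = $13,898.63.
Total = $5,424.40 + $2,957.39 + $73,548.79 + $13,898.63 = $95,829.21.

$95,829.21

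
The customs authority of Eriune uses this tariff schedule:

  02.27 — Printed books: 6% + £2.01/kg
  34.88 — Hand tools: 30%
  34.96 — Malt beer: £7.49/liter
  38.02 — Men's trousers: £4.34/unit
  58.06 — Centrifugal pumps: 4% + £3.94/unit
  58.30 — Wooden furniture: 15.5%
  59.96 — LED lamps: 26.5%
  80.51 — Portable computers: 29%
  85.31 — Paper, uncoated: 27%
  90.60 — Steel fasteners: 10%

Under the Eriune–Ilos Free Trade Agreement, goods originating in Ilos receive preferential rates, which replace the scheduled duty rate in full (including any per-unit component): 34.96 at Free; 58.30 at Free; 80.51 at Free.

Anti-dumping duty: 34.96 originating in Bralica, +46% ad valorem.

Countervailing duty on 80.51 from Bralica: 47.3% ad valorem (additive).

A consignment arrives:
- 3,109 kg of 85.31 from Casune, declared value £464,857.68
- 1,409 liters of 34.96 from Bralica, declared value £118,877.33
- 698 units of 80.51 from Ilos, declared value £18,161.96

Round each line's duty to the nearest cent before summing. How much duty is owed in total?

£190,748.55

Line 1 (85.31, Casune, 3,109 kg, £464,857.68):
Base rate for 85.31 is 27%.
Duty = £464,857.68 × 27% = £125,511.57.
Line 2 (34.96, Bralica, 1,409 liters, £118,877.33):
Base rate for 34.96 is £7.49/liter.
34.96 has an FTA preferential rate, but origin Bralica is not Ilos; base rate stands.
Additional duty on 34.96 from Bralica: +46% ad valorem. Applied ad valorem rate = 46%.
Duty = £118,877.33 × 46% + 1,409 × £7.49 = £65,236.98.
Line 3 (80.51, Ilos, 698 units, £18,161.96):
Base rate for 80.51 is 29%.
Origin Ilos qualifies under the Eriune–Ilos agreement and 80.51 is covered: preferential rate Free applies instead.
The additional-duty order on 80.51 targets Bralica, not Ilos; it does not apply.
Duty = £18,161.96 × 0% = £0.00.
Total = £125,511.57 + £65,236.98 + £0.00 = £190,748.55.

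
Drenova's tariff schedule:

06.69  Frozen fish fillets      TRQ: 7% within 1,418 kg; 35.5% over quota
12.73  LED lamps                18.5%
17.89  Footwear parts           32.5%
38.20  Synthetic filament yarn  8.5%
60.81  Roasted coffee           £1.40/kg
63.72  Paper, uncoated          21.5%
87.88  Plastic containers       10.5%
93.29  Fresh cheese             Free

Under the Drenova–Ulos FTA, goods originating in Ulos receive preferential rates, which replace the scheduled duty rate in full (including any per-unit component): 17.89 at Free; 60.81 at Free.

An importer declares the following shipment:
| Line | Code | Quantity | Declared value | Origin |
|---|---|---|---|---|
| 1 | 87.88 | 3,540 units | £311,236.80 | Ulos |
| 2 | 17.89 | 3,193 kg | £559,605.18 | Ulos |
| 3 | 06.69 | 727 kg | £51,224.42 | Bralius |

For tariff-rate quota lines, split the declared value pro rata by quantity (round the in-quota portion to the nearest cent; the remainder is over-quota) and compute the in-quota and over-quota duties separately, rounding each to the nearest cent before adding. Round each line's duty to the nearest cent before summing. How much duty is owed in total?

Line 1 (87.88, Ulos, 3,540 units, £311,236.80):
Base rate for 87.88 is 10.5%.
Origin Ulos is the FTA partner but 87.88 is not on the preference list; base rate stands.
Duty = £311,236.80 × 10.5% = £32,679.86.
Line 2 (17.89, Ulos, 3,193 kg, £559,605.18):
Base rate for 17.89 is 32.5%.
Origin Ulos qualifies under the Drenova–Ulos agreement and 17.89 is covered: preferential rate Free applies instead.
Duty = £559,605.18 × 0% = £0.00.
Line 3 (06.69, Bralius, 727 kg, £51,224.42):
Code 06.69 is under a tariff-rate quota (threshold 1,418 kg). Quantity 727 kg is within the quota, so the in-quota rate 7% applies to the full value.
Duty = £51,224.42 × 7% = £3,585.71.
Total = £32,679.86 + £0.00 + £3,585.71 = £36,265.57.

£36,265.57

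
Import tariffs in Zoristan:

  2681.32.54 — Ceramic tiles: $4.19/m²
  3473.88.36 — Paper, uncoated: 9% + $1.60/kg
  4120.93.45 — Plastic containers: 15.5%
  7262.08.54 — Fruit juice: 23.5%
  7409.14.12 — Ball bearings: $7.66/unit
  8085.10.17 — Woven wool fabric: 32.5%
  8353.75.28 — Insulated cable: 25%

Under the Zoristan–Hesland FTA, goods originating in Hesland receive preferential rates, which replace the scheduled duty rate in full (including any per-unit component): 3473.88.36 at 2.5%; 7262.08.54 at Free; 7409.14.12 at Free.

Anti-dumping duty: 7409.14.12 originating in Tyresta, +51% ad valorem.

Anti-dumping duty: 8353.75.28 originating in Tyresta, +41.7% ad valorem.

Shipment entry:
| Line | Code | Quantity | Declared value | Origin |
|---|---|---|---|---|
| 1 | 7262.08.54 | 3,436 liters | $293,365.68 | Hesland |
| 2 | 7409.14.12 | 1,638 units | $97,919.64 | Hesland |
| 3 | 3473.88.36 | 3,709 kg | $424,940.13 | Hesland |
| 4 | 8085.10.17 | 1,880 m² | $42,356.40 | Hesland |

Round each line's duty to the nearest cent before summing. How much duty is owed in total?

Line 1 (7262.08.54, Hesland, 3,436 liters, $293,365.68):
Base rate for 7262.08.54 is 23.5%.
Origin Hesland qualifies under the Zoristan–Hesland agreement and 7262.08.54 is covered: preferential rate Free applies instead.
Duty = $293,365.68 × 0% = $0.00.
Line 2 (7409.14.12, Hesland, 1,638 units, $97,919.64):
Base rate for 7409.14.12 is $7.66/unit.
Origin Hesland qualifies under the Zoristan–Hesland agreement and 7409.14.12 is covered: preferential rate Free applies instead.
The additional-duty order on 7409.14.12 targets Tyresta, not Hesland; it does not apply.
Duty = $97,919.64 × 0% = $0.00.
Line 3 (3473.88.36, Hesland, 3,709 kg, $424,940.13):
Base rate for 3473.88.36 is 9% + $1.60/kg.
Origin Hesland qualifies under the Zoristan–Hesland agreement and 3473.88.36 is covered: preferential rate 2.5% applies instead.
Duty = $424,940.13 × 2.5% = $10,623.50.
Line 4 (8085.10.17, Hesland, 1,880 m², $42,356.40):
Base rate for 8085.10.17 is 32.5%.
Origin Hesland is the FTA partner but 8085.10.17 is not on the preference list; base rate stands.
Duty = $42,356.40 × 32.5% = $13,765.83.
Total = $0.00 + $0.00 + $10,623.50 + $13,765.83 = $24,389.33.

$24,389.33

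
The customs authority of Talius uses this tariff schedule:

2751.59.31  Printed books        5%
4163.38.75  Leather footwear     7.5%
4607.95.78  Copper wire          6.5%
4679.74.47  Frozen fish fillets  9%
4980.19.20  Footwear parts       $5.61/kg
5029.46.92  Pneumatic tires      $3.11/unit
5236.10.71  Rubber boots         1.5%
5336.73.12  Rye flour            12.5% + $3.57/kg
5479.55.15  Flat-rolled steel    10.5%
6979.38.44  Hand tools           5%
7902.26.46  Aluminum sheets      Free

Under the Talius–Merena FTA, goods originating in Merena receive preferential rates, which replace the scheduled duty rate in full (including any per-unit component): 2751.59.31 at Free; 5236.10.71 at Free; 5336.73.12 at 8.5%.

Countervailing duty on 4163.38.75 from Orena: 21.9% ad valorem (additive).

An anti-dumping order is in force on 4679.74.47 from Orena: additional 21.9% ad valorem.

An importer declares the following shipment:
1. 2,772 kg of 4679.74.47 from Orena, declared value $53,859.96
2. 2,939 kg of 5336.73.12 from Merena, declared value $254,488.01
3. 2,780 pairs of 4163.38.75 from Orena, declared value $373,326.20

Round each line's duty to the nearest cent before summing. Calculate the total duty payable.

Line 1 (4679.74.47, Orena, 2,772 kg, $53,859.96):
Base rate for 4679.74.47 is 9%.
Additional duty on 4679.74.47 from Orena: +21.9%. Applied ad valorem rate: 9% + 21.9% = 30.9%.
Duty = $53,859.96 × 30.9% = $16,642.73.
Line 2 (5336.73.12, Merena, 2,939 kg, $254,488.01):
Base rate for 5336.73.12 is 12.5% + $3.57/kg.
Origin Merena qualifies under the Talius–Merena agreement and 5336.73.12 is covered: preferential rate 8.5% applies instead.
Duty = $254,488.01 × 8.5% = $21,631.48.
Line 3 (4163.38.75, Orena, 2,780 pairs, $373,326.20):
Base rate for 4163.38.75 is 7.5%.
Additional duty on 4163.38.75 from Orena: +21.9%. Applied ad valorem rate: 7.5% + 21.9% = 29.4%.
Duty = $373,326.20 × 29.4% = $109,757.90.
Total = $16,642.73 + $21,631.48 + $109,757.90 = $148,032.11.

$148,032.11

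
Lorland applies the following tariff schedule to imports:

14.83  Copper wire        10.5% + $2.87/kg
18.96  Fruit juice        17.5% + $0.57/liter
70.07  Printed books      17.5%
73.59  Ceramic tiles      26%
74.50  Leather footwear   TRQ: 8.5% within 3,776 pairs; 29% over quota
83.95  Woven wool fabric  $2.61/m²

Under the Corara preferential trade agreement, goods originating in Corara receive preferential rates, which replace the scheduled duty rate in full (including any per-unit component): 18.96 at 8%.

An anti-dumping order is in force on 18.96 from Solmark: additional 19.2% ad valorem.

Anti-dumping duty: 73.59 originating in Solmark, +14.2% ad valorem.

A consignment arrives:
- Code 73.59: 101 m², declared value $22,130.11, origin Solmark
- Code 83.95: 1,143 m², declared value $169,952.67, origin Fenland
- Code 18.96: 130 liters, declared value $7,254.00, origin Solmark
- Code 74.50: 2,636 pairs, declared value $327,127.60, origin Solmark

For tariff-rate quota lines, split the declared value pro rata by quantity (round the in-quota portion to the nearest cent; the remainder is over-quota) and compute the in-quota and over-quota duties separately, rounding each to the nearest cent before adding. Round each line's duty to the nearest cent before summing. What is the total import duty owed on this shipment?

Line 1 (73.59, Solmark, 101 m², $22,130.11):
Base rate for 73.59 is 26%.
Additional duty on 73.59 from Solmark: +14.2%. Applied ad valorem rate: 26% + 14.2% = 40.2%.
Duty = $22,130.11 × 40.2% = $8,896.30.
Line 2 (83.95, Fenland, 1,143 m², $169,952.67):
Base rate for 83.95 is $2.61/m².
Duty = 1,143 × $2.61 = $2,983.23.
Line 3 (18.96, Solmark, 130 liters, $7,254.00):
Base rate for 18.96 is 17.5% + $0.57/liter.
18.96 has an FTA preferential rate, but origin Solmark is not Corara; base rate stands.
Additional duty on 18.96 from Solmark: +19.2%. Applied ad valorem rate: 17.5% + 19.2% = 36.7%.
Duty = $7,254.00 × 36.7% + 130 × $0.57 = $2,736.32.
Line 4 (74.50, Solmark, 2,636 pairs, $327,127.60):
Code 74.50 is under a tariff-rate quota (threshold 3,776 pairs). Quantity 2,636 pairs is within the quota, so the in-quota rate 8.5% applies to the full value.
Duty = $327,127.60 × 8.5% = $27,805.85.
Total = $8,896.30 + $2,983.23 + $2,736.32 + $27,805.85 = $42,421.70.

$42,421.70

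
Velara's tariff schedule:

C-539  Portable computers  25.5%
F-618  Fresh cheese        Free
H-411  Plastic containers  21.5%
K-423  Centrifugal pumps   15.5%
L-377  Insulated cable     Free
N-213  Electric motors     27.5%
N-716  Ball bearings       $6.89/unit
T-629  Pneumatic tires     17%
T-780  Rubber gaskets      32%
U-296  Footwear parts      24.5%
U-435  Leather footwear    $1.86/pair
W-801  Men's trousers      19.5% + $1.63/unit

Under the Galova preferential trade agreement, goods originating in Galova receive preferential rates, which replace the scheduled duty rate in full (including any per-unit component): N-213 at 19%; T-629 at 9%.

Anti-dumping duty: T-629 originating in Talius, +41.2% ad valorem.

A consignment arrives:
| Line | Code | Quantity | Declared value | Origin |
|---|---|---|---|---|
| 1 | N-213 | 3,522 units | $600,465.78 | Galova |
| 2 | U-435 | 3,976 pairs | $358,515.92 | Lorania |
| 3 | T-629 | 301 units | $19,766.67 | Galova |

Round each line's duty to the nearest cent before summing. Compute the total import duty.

$123,262.86

Line 1 (N-213, Galova, 3,522 units, $600,465.78):
Base rate for N-213 is 27.5%.
Origin Galova qualifies under the Velara–Galova agreement and N-213 is covered: preferential rate 19% applies instead.
Duty = $600,465.78 × 19% = $114,088.50.
Line 2 (U-435, Lorania, 3,976 pairs, $358,515.92):
Base rate for U-435 is $1.86/pair.
Duty = 3,976 × $1.86 = $7,395.36.
Line 3 (T-629, Galova, 301 units, $19,766.67):
Base rate for T-629 is 17%.
Origin Galova qualifies under the Velara–Galova agreement and T-629 is covered: preferential rate 9% applies instead.
The additional-duty order on T-629 targets Talius, not Galova; it does not apply.
Duty = $19,766.67 × 9% = $1,779.00.
Total = $114,088.50 + $7,395.36 + $1,779.00 = $123,262.86.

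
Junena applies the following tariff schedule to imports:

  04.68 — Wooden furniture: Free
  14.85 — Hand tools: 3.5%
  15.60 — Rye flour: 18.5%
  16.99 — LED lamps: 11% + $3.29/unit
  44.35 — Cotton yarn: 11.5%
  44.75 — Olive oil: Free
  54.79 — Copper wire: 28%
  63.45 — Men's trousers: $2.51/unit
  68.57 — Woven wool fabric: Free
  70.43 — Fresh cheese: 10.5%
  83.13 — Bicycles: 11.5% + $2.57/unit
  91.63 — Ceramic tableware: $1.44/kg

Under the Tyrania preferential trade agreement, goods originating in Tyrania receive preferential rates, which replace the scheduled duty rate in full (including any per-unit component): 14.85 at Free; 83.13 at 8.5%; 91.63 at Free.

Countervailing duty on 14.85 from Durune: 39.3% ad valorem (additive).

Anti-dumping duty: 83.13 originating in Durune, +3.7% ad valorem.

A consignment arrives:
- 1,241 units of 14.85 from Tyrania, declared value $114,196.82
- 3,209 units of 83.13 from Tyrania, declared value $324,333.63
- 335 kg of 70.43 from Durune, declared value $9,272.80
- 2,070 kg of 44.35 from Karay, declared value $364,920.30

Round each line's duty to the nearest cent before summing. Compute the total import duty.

Line 1 (14.85, Tyrania, 1,241 units, $114,196.82):
Base rate for 14.85 is 3.5%.
Origin Tyrania qualifies under the Junena–Tyrania agreement and 14.85 is covered: preferential rate Free applies instead.
The additional-duty order on 14.85 targets Durune, not Tyrania; it does not apply.
Duty = $114,196.82 × 0% = $0.00.
Line 2 (83.13, Tyrania, 3,209 units, $324,333.63):
Base rate for 83.13 is 11.5% + $2.57/unit.
Origin Tyrania qualifies under the Junena–Tyrania agreement and 83.13 is covered: preferential rate 8.5% applies instead.
The additional-duty order on 83.13 targets Durune, not Tyrania; it does not apply.
Duty = $324,333.63 × 8.5% = $27,568.36.
Line 3 (70.43, Durune, 335 kg, $9,272.80):
Base rate for 70.43 is 10.5%.
Duty = $9,272.80 × 10.5% = $973.64.
Line 4 (44.35, Karay, 2,070 kg, $364,920.30):
Base rate for 44.35 is 11.5%.
Duty = $364,920.30 × 11.5% = $41,965.83.
Total = $0.00 + $27,568.36 + $973.64 + $41,965.83 = $70,507.83.

$70,507.83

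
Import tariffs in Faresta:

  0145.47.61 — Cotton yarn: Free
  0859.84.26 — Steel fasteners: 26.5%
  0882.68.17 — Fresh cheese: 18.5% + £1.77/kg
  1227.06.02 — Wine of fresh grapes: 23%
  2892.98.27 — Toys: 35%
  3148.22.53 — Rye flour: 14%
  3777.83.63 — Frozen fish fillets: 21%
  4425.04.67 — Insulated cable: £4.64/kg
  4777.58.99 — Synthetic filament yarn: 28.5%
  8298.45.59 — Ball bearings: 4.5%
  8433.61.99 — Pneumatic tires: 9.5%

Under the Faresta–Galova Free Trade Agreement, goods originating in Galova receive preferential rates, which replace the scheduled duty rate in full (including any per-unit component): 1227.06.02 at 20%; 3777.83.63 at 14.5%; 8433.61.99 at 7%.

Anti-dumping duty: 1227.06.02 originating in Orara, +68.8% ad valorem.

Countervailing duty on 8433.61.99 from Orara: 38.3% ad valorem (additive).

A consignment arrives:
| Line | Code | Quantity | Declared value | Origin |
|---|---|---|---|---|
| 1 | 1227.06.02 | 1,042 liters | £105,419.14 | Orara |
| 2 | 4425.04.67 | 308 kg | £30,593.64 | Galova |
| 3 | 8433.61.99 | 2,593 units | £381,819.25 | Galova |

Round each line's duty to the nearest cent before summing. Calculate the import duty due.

£124,931.24

Line 1 (1227.06.02, Orara, 1,042 liters, £105,419.14):
Base rate for 1227.06.02 is 23%.
1227.06.02 has an FTA preferential rate, but origin Orara is not Galova; base rate stands.
Additional duty on 1227.06.02 from Orara: +68.8%. Applied ad valorem rate: 23% + 68.8% = 91.8%.
Duty = £105,419.14 × 91.8% = £96,774.77.
Line 2 (4425.04.67, Galova, 308 kg, £30,593.64):
Base rate for 4425.04.67 is £4.64/kg.
Origin Galova is the FTA partner but 4425.04.67 is not on the preference list; base rate stands.
Duty = 308 × £4.64 = £1,429.12.
Line 3 (8433.61.99, Galova, 2,593 units, £381,819.25):
Base rate for 8433.61.99 is 9.5%.
Origin Galova qualifies under the Faresta–Galova agreement and 8433.61.99 is covered: preferential rate 7% applies instead.
The additional-duty order on 8433.61.99 targets Orara, not Galova; it does not apply.
Duty = £381,819.25 × 7% = £26,727.35.
Total = £96,774.77 + £1,429.12 + £26,727.35 = £124,931.24.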